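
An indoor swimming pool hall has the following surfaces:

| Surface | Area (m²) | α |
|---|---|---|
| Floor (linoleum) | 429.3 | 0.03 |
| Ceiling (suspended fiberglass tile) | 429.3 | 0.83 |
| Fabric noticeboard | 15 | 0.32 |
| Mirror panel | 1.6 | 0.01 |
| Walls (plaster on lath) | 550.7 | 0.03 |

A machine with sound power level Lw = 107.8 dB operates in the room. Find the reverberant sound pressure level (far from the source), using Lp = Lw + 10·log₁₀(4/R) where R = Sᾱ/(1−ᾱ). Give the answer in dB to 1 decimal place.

A = 390.535 sabins; S = 1425.9 m².
ᾱ = 390.535/1425.9 = 0.2739; R = Sᾱ/(1−ᾱ) = 390.535/(1−0.2739) = 537.853 m².
Lp = Lw + 10 log₁₀(4/R) = 107.8 -21.29 = 86.5 dB.

86.5 dB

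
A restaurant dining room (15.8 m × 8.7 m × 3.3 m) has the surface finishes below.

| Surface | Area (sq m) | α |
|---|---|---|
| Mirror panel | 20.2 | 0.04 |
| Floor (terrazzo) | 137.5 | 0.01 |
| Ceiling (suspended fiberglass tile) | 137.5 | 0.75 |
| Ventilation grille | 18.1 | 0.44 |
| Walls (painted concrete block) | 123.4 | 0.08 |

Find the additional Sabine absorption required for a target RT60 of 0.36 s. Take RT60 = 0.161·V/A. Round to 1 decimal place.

79.7 sabins

A₁ = Σ Sᵢαᵢ = 20.2×0.04 + 137.5×0.01 + 137.5×0.75 + 18.1×0.44 + 123.4×0.08 = 123.144 sabins.
For T = 0.36 s, need A₂ = 0.161·V/T = 0.161·453.618/0.36 = 202.868 sabins.
Additional absorption ΔA = 202.868 − 123.144 = 79.7 sabins.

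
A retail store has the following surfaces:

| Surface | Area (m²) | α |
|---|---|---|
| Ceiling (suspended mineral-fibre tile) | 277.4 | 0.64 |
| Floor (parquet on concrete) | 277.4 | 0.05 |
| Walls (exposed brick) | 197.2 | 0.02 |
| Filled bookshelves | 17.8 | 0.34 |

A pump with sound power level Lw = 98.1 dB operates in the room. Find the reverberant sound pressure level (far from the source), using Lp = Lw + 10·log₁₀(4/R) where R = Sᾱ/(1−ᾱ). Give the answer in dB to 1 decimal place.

A = 201.402 sabins; S = 769.8 m².
ᾱ = 201.402/769.8 = 0.2616; R = Sᾱ/(1−ᾱ) = 201.402/(1−0.2616) = 272.755 m².
Lp = Lw + 10 log₁₀(4/R) = 98.1 -18.34 = 79.8 dB.

79.8 dB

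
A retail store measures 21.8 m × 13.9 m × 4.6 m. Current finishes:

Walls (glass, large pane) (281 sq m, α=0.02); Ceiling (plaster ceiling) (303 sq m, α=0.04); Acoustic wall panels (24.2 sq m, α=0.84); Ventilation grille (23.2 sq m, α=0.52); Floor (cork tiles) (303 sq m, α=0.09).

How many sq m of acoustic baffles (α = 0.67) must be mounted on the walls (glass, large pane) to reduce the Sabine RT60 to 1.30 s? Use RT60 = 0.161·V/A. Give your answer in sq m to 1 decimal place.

Summing Sᵢαᵢ: 5.620 + 12.120 + 20.328 + 12.064 + 27.270 → A₁ = 77.402 sabins.
Required A₂ = 0.161·1393.892/1.30 = 172.628 sabins.
ΔA needed = 172.628 − 77.402 = 95.226 sabins.
Each sq m of panel replacing the walls (glass, large pane) adds (0.67 − 0.02) = 0.65 sabins.
Area = ΔA/Δα = 95.226/0.65 = 146.5 sq m.

146.5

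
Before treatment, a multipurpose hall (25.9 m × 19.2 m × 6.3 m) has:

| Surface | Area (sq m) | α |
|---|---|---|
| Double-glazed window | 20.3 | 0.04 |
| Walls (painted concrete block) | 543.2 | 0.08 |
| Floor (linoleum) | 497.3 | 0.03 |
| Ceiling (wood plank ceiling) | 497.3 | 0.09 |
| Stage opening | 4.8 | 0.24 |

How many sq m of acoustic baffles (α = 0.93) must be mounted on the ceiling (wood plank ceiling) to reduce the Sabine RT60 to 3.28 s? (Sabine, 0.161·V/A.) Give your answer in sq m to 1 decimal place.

58.0

Equivalent absorption area: A₁ = 20.3·0.04 + 543.2·0.08 + 497.3·0.03 + 497.3·0.09 + 4.8·0.24 = 105.096 sq m.
Required A₂ = 0.161·3132.864/3.28 = 153.778 sabins.
Absorption to add: 153.778 − 105.096 = 48.682 sabins.
Net gain per sq m: Δα = 0.93 − 0.09 = 0.84.
Area = ΔA/Δα = 48.682/0.84 = 58.0 sq m.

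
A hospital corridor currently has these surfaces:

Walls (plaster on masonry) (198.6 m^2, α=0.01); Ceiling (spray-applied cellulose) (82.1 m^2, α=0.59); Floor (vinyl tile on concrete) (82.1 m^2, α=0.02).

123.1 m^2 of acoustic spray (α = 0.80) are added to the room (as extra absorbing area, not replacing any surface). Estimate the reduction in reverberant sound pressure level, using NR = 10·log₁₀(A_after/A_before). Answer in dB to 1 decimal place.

4.6 dB

A_before = Σ Sᵢαᵢ = 198.6*0.01 + 82.1*0.59 + 82.1*0.02 = 52.067 sabins.
Treatment contributes 123.1·0.80 = 98.480 sabins.
A_after = 52.067 + 98.480 = 150.547 sabins.
Reduction = 10 log₁₀(A_after/A_before) = 10 log₁₀(2.8914) = 4.6 dB.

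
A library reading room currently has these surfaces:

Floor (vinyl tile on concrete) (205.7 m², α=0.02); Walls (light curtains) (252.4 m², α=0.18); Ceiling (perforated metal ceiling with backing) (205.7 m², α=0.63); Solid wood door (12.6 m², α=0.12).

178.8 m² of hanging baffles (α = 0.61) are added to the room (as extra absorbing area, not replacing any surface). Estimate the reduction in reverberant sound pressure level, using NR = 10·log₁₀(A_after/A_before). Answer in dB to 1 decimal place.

2.1 dB

A_before = Σ Sᵢαᵢ = 205.7*0.02 + 252.4*0.18 + 205.7*0.63 + 12.6*0.12 = 180.649 sabins.
Treatment contributes 178.8·0.61 = 109.068 sabins.
New total A_after = 289.717 sabins.
NR = 10·log₁₀(289.717/180.649) = 2.1 dB.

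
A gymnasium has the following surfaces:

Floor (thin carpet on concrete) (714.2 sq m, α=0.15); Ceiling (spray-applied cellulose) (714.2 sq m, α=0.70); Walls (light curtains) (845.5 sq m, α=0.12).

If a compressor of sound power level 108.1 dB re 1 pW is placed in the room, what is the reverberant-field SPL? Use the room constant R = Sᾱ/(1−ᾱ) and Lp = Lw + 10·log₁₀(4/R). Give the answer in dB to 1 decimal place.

Σ(Sᵢαᵢ) = 714.2·0.15 + 714.2·0.70 + 845.5·0.12 = 708.530; total area S = 2273.9 sq m.
ᾱ = 0.3116, so room constant R = A/(1−ᾱ) = 1029.242 sq m.
Lp = Lw + 10 log₁₀(4/R) = 108.1 -24.10 = 84.0 dB.

84.0 dB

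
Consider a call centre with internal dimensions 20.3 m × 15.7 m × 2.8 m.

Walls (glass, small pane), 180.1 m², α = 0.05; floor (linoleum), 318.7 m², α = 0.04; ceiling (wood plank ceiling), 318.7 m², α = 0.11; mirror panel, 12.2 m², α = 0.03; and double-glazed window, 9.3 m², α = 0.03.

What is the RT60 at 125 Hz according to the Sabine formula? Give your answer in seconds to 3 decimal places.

Equivalent absorption area: A = 180.1×0.05 + 318.7×0.04 + 318.7×0.11 + 12.2×0.03 + 9.3×0.03 = 57.455 m².
Volume V = 20.3 × 15.7 × 2.8 = 892.388 m³.
T = 0.161 V/A = 0.161·892.388/57.455 = 2.501 s.

2.501 s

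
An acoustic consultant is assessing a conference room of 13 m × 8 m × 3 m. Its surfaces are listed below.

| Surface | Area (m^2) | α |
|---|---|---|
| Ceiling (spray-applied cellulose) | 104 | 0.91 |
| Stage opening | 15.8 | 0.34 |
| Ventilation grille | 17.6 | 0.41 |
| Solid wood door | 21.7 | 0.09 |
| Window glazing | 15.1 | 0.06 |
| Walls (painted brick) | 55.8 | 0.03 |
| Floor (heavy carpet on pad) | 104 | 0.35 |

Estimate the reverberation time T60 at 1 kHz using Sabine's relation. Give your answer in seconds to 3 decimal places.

A = Σ Sᵢαᵢ = 104*0.91 + 15.8*0.34 + 17.6*0.41 + 21.7*0.09 + 15.1*0.06 + 55.8*0.03 + 104*0.35 = 148.161 sabins.
Volume V = 13 × 8 × 3 = 312 m³.
T = 0.161 V/A = 0.161·312/148.161 = 0.339 s.

0.339 sec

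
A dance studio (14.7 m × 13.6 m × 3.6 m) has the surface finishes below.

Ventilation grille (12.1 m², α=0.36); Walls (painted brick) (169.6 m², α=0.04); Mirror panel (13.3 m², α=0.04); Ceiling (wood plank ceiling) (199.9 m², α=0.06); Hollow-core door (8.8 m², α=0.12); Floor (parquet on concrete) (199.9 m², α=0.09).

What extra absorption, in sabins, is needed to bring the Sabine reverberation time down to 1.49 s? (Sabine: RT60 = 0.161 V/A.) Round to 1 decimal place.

35.1 sabins

Total absorption A₁ = 12.1*0.36 + 169.6*0.04 + 13.3*0.04 + 199.9*0.06 + 8.8*0.12 + 199.9*0.09
  = 4.356 + 6.784 + 0.532 + 11.994 + 1.056 + 17.991 = 42.713 m² sabins.
For T = 1.49 s, need A₂ = 0.161·V/T = 0.161·719.712/1.49 = 77.768 sabins.
Shortfall: 77.768 − 42.713 = 35.1 sabins.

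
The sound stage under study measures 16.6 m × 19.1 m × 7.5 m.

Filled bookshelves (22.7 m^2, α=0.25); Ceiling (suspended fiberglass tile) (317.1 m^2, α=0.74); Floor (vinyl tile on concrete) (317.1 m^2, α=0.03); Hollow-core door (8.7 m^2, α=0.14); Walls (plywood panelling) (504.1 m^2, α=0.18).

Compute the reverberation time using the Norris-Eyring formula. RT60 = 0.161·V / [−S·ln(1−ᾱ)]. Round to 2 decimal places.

0.95 s

Total surface area S = 22.7 + 317.1 + 317.1 + 8.7 + 504.1 = 1169.7 m^2.
Σ(Sᵢαᵢ) = 22.7·0.25 + 317.1·0.74 + 317.1·0.03 + 8.7·0.14 + 504.1·0.18 = 341.798.
ᾱ = 341.798 / 1169.7 = 0.2922.
Eyring denominator: −S ln(1−ᾱ) = 404.241.
V = 16.6 × 19.1 × 7.5 = 2377.95 m³.
RT60 = 0.161 × 2377.95 / 404.241 = 0.95 s.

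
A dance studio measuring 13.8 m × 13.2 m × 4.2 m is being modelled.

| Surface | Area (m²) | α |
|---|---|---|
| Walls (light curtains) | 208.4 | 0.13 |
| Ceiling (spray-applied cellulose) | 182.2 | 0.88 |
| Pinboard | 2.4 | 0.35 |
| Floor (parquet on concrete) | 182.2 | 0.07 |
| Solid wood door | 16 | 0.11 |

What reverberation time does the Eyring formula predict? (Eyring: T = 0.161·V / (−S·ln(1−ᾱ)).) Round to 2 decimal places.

0.50 seconds

S = Σ Sᵢ = 591.2 m².
Σ(Sᵢαᵢ) = 208.4·0.13 + 182.2·0.88 + 2.4·0.35 + 182.2·0.07 + 16·0.11 = 202.782.
Mean coefficient ᾱ = A/S = 0.3430.
Eyring denominator: −S ln(1−ᾱ) = 248.346.
V = 13.8 × 13.2 × 4.2 = 765.072 m³.
T = 0.161·V/[−S·ln(1−ᾱ)] = 0.161·765.072/248.346 = 0.50 s.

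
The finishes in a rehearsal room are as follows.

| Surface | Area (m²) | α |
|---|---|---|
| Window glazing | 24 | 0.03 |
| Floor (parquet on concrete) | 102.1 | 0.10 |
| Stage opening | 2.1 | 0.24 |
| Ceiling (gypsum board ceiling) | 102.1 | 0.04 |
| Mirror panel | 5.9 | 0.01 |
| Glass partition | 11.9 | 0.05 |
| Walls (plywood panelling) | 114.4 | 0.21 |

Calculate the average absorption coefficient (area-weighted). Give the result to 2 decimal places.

0.11

Total surface area S = 362.5 m².
Weighted sum Σ Sα = 40.196.
ᾱ = A/S = 0.11.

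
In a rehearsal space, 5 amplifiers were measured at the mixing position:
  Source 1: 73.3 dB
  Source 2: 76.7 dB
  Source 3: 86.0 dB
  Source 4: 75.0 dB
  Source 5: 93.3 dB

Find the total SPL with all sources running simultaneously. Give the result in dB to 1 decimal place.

94.2 dB

Sum in the linear (power) domain: Σ 10^(Lᵢ/10) = 10^(73.3/10) + 10^(76.7/10) + 10^(86.0/10) + 10^(75.0/10) + 10^(93.3/10) = 2.636e+09.
L_total = 10·log₁₀(2.636e+09) = 94.2 dB.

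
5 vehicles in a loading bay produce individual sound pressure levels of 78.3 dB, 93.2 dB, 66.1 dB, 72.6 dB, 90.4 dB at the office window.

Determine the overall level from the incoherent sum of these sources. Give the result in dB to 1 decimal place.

95.2 dB

Sum in the linear (power) domain: Σ 10^(Lᵢ/10) = 10^(78.3/10) + 10^(93.2/10) + 10^(66.1/10) + 10^(72.6/10) + 10^(90.4/10) = 3.276e+09.
L_total = 10·log₁₀(3.276e+09) = 95.2 dB.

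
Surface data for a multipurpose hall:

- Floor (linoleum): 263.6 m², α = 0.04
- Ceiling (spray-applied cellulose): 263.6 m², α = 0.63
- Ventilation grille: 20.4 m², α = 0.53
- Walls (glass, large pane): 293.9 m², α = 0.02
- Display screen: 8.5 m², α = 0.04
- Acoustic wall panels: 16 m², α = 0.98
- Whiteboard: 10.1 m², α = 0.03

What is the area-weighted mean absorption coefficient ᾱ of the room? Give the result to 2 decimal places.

S = Σ Sᵢ = 263.6 + 263.6 + 20.4 + 293.9 + 8.5 + 16 + 10.1 = 876.1 m².
Σ(Sᵢαᵢ) = 263.6*0.04 + 263.6*0.63 + 20.4*0.53 + 293.9*0.02 + 8.5*0.04 + 16*0.98 + 10.1*0.03 = 209.625.
ᾱ = A/S = 0.24.

0.24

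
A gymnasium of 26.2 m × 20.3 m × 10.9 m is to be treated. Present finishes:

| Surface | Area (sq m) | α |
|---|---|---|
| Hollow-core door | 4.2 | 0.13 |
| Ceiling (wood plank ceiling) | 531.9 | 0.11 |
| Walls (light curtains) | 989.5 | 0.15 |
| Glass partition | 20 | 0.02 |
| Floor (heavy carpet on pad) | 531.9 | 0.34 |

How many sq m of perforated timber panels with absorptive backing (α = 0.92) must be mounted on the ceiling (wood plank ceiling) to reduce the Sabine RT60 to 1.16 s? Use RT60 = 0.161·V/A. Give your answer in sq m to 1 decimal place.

Summing Sᵢαᵢ: 0.546 + 58.509 + 148.425 + 0.400 + 180.846 → A₁ = 388.726 sabins.
Required A₂ = 0.161·5797.274/1.16 = 804.622 sabins.
Absorption to add: 804.622 − 388.726 = 415.896 sabins.
Each sq m of panel replacing the ceiling (wood plank ceiling) adds (0.92 − 0.11) = 0.81 sabins.
Panel area = 415.896 / 0.81 = 513.5 sq m.

513.5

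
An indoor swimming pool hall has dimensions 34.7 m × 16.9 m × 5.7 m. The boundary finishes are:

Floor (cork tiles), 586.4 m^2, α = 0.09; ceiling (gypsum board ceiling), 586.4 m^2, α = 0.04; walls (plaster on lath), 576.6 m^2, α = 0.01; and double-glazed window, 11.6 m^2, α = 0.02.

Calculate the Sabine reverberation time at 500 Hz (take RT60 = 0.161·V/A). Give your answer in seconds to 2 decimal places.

6.54 seconds

Total absorption A = 586.4·0.09 + 586.4·0.04 + 576.6·0.01 + 11.6·0.02
  = 52.776 + 23.456 + 5.766 + 0.232 = 82.230 m^2 sabins.
V = 34.7·16.9·5.7 = 3342.651 m³.
Sabine: RT60 = 0.161 × 3342.651 / 82.230 = 6.54 s.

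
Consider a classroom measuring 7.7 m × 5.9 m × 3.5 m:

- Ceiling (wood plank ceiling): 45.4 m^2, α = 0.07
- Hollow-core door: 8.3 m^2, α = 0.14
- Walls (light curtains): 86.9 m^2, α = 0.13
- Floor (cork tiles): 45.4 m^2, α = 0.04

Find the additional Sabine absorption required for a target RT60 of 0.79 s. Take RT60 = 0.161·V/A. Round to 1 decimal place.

A₁ = Σ Sᵢαᵢ = 45.4·0.07 + 8.3·0.14 + 86.9·0.13 + 45.4·0.04 = 17.453 sabins.
Target A₂ = 0.161·159.005/0.79 = 32.405 sabins (V = 159.005 m³).
Shortfall: 32.405 − 17.453 = 15.0 sabins.

15.0 sabins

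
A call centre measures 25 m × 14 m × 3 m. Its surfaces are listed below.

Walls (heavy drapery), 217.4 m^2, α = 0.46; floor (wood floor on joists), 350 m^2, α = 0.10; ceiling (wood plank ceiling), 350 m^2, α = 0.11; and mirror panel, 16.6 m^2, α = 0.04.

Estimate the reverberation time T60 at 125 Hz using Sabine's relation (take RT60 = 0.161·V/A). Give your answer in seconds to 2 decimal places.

Equivalent absorption area: A = 217.4×0.46 + 350×0.10 + 350×0.11 + 16.6×0.04 = 174.168 m^2.
Room volume: 1050 m³.
Sabine: RT60 = 0.161 × 1050 / 174.168 = 0.97 s.

0.97 s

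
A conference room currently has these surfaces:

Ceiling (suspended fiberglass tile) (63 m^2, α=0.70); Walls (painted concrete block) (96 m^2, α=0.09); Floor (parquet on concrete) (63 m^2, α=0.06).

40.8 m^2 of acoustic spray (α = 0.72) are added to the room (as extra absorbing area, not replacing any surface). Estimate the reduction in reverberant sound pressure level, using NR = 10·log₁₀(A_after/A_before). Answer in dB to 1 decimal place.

1.8 dB

Total absorption A_before = 63×0.70 + 96×0.09 + 63×0.06
  = 44.100 + 8.640 + 3.780 = 56.520 m^2 sabins.
Added absorption = 40.8 × 0.72 = 29.376 sabins.
A_after = 56.520 + 29.376 = 85.896 sabins.
NR = 10·log₁₀(85.896/56.520) = 1.8 dB.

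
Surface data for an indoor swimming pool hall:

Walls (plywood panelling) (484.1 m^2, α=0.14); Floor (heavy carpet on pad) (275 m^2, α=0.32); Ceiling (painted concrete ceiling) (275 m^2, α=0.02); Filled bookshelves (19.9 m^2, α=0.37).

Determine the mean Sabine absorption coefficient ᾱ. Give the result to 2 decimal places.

S = Σ Sᵢ = 484.1 + 275 + 275 + 19.9 = 1054.0 m^2.
Weighted sum Σ Sα = 168.637.
ᾱ = A/S = 0.16.

0.16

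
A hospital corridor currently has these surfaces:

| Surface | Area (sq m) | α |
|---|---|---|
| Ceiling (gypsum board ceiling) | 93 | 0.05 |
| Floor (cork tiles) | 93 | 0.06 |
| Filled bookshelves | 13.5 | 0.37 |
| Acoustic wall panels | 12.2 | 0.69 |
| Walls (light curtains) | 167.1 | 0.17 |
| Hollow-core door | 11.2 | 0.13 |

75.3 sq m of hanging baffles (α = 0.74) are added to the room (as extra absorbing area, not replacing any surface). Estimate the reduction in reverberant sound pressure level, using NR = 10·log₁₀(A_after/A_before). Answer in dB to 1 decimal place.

Total absorption A_before = 93·0.05 + 93·0.06 + 13.5·0.37 + 12.2·0.69 + 167.1·0.17 + 11.2·0.13
  = 4.650 + 5.580 + 4.995 + 8.418 + 28.407 + 1.456 = 53.506 sq m sabins.
Treatment contributes 75.3·0.74 = 55.722 sabins.
A_after = 53.506 + 55.722 = 109.228 sabins.
NR = 10·log₁₀(109.228/53.506) = 3.1 dB.

3.1 dB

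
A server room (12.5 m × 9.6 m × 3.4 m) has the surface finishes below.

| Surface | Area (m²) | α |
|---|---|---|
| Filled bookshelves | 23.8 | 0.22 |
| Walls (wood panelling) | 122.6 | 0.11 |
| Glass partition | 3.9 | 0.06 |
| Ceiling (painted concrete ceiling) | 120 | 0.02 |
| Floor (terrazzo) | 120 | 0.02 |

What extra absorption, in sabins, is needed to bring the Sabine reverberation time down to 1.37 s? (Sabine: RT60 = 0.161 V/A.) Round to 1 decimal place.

Equivalent absorption area: A₁ = 23.8·0.22 + 122.6·0.11 + 3.9·0.06 + 120·0.02 + 120·0.02 = 23.756 m².
Target A₂ = 0.161·408/1.37 = 47.947 sabins (V = 408 m³).
Shortfall: 47.947 − 23.756 = 24.2 sabins.

24.2 sabins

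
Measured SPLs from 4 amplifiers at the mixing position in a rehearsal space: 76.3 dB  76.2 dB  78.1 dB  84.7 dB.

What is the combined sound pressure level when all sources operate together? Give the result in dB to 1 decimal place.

Sum in the linear (power) domain: Σ 10^(Lᵢ/10) = 10^(76.3/10) + 10^(76.2/10) + 10^(78.1/10) + 10^(84.7/10) = 4.44e+08.
Combined level = 10 log₁₀(4.44e+08) = 86.5 dB.

86.5 dB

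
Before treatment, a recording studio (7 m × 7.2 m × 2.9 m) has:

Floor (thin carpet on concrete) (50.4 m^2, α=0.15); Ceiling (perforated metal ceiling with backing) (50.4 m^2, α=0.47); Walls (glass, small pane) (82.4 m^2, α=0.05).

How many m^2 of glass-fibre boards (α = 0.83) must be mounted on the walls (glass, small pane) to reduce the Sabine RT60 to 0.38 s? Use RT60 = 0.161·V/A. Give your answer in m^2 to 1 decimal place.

34.0

A₁ = Σ Sᵢαᵢ = 50.4×0.15 + 50.4×0.47 + 82.4×0.05 = 35.368 sabins.
Required A₂ = 0.161·146.16/0.38 = 61.926 sabins.
ΔA needed = 61.926 − 35.368 = 26.558 sabins.
Each m^2 of panel replacing the walls (glass, small pane) adds (0.83 − 0.05) = 0.78 sabins.
Panel area = 26.558 / 0.78 = 34.0 m^2.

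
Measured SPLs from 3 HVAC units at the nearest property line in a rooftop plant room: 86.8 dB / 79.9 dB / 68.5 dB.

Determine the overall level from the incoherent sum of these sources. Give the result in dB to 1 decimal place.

87.7 dB

Sum in the linear (power) domain: Σ 10^(Lᵢ/10) = 10^(86.8/10) + 10^(79.9/10) + 10^(68.5/10) = 5.834e+08.
L_total = 10·log₁₀(5.834e+08) = 87.7 dB.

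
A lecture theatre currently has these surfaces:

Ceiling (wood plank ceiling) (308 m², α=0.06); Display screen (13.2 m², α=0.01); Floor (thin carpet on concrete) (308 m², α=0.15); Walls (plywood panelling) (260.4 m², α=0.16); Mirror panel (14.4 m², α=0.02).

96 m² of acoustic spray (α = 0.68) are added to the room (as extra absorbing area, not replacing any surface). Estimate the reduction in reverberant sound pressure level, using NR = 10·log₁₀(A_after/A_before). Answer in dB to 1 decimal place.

Total absorption A_before = 308*0.06 + 13.2*0.01 + 308*0.15 + 260.4*0.16 + 14.4*0.02
  = 18.480 + 0.132 + 46.200 + 41.664 + 0.288 = 106.764 m² sabins.
Treatment contributes 96·0.68 = 65.280 sabins.
A_after = 106.764 + 65.280 = 172.044 sabins.
NR = 10·log₁₀(172.044/106.764) = 2.1 dB.

2.1 dB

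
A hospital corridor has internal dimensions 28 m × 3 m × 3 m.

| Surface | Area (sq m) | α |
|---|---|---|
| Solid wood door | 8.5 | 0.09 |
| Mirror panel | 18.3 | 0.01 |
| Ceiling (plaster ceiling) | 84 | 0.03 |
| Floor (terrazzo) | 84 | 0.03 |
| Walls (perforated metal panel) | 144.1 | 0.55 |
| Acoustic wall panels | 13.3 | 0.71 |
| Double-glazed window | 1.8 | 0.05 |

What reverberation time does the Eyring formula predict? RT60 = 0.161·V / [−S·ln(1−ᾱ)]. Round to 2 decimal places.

S = Σ Sᵢ = 354.0 sq m.
Absorption A = 8.5·0.09 + 18.3·0.01 + 84·0.03 + 84·0.03 + 144.1·0.55 + 13.3·0.71 + 1.8·0.05 = 94.776 sabins.
ᾱ = 94.776 / 354.0 = 0.2677.
−S·ln(1−ᾱ) = −354.0 × ln(1 − 0.2677) = 110.294.
V = 28 × 3 × 3 = 252 m³.
T = 0.161·V/[−S·ln(1−ᾱ)] = 0.161·252/110.294 = 0.37 s.

0.37 s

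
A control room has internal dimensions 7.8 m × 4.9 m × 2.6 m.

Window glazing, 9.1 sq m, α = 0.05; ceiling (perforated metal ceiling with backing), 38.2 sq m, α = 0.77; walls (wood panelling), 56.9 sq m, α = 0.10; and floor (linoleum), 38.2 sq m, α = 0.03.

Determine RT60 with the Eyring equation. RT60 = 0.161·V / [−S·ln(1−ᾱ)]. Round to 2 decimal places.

S = Σ Sᵢ = 142.4 sq m.
Absorption A = 9.1×0.05 + 38.2×0.77 + 56.9×0.10 + 38.2×0.03 = 36.705 sabins.
ᾱ = 36.705 / 142.4 = 0.2578.
Eyring denominator: −S ln(1−ᾱ) = 42.455.
V = 7.8 × 4.9 × 2.6 = 99.372 m³.
RT60 = 0.161 × 99.372 / 42.455 = 0.38 s.

0.38 s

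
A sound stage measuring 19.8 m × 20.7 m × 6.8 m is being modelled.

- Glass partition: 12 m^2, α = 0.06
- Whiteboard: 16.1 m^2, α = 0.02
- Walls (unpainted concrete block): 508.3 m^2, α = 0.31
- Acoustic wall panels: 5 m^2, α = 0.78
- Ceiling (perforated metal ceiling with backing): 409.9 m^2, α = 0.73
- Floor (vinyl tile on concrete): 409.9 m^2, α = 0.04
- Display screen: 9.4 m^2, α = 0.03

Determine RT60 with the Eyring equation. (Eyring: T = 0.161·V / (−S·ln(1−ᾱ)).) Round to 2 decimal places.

S = Σ Sᵢ = 1370.6 m^2.
Absorption A = 12·0.06 + 16.1·0.02 + 508.3·0.31 + 5·0.78 + 409.9·0.73 + 409.9·0.04 + 9.4·0.03 = 478.420 sabins.
ᾱ = 478.420 / 1370.6 = 0.3491.
Eyring denominator: −S ln(1−ᾱ) = 588.535.
V = 19.8 × 20.7 × 6.8 = 2787.048 m³.
T = 0.161·V/[−S·ln(1−ᾱ)] = 0.161·2787.048/588.535 = 0.76 s.

0.76 seconds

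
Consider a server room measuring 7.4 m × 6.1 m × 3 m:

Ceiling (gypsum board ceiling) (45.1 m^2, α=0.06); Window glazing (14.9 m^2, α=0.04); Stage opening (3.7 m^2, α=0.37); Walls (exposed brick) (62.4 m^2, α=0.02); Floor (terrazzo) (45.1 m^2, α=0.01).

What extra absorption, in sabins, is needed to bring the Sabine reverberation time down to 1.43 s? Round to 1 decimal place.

A₁ = Σ Sᵢαᵢ = 45.1·0.06 + 14.9·0.04 + 3.7·0.37 + 62.4·0.02 + 45.1·0.01 = 6.370 sabins.
For T = 1.43 s, need A₂ = 0.161·V/T = 0.161·135.42/1.43 = 15.247 sabins.
ΔA = A₂ − A₁ = 15.247 − 6.370 = 8.9 sabins.

8.9 sabins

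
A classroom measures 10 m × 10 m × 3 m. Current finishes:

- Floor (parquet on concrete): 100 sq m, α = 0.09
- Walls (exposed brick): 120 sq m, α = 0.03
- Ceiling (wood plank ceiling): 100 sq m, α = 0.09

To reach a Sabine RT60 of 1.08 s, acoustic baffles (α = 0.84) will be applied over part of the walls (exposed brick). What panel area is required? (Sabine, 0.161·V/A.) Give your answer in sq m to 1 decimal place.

Summing Sᵢαᵢ: 9.000 + 3.600 + 9.000 → A₁ = 21.600 sabins.
V = 300 m³. Target absorption A₂ = 0.161 × 300 / 1.08 = 44.722 sabins.
Absorption to add: 44.722 − 21.600 = 23.122 sabins.
Net gain per sq m: Δα = 0.84 − 0.03 = 0.81.
Panel area = 23.122 / 0.81 = 28.5 sq m.

28.5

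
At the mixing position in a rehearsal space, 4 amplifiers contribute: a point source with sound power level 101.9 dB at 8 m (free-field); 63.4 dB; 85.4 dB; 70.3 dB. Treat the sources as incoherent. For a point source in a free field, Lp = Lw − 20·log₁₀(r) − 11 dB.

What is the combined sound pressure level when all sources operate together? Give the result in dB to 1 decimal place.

85.8 dB

Source at 8 m: Lp = 101.9 − 20·log₁₀(8) − 11 = 72.8 dB.
Sum in the linear (power) domain: Σ 10^(Lᵢ/10) = 10^(72.8/10) + 10^(63.4/10) + 10^(85.4/10) + 10^(70.3/10) = 3.787e+08.
Combined level = 10 log₁₀(3.787e+08) = 85.8 dB.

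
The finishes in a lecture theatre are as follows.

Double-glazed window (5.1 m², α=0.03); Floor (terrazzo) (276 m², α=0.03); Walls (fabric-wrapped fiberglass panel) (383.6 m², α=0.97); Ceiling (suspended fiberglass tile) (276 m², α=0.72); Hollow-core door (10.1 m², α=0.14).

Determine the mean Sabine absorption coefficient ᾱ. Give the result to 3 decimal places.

0.611

S = Σ Sᵢ = 5.1 + 276 + 383.6 + 276 + 10.1 = 950.8 m².
A = 5.1×0.03 + 276×0.03 + 383.6×0.97 + 276×0.72 + 10.1×0.14 = 580.659 sabins.
ᾱ = A/S = 0.611.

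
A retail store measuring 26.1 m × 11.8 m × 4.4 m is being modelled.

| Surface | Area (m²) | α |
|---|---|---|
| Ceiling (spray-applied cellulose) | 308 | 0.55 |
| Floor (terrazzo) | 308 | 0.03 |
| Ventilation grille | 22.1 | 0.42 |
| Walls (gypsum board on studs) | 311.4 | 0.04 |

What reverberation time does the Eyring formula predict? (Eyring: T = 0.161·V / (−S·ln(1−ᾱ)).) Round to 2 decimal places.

S = Σ Sᵢ = 949.5 m².
Absorption A = 308×0.55 + 308×0.03 + 22.1×0.42 + 311.4×0.04 = 200.378 sabins.
ᾱ = 200.378 / 949.5 = 0.2110.
Eyring denominator: −S ln(1−ᾱ) = 225.021.
V = 26.1 × 11.8 × 4.4 = 1355.112 m³.
T = 0.161·V/[−S·ln(1−ᾱ)] = 0.161·1355.112/225.021 = 0.97 s.

0.97 seconds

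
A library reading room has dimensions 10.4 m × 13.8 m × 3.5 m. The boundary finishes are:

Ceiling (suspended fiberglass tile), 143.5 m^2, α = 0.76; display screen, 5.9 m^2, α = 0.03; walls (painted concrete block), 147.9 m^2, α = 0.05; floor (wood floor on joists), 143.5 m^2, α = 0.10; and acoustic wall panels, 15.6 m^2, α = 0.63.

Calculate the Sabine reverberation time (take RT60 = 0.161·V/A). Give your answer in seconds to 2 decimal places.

0.57 sec

Summing Sᵢαᵢ: 109.060 + 0.177 + 7.395 + 14.350 + 9.828 → A = 140.810 sabins.
Room volume: 502.32 m³.
T = 0.161 V/A = 0.161·502.32/140.810 = 0.57 s.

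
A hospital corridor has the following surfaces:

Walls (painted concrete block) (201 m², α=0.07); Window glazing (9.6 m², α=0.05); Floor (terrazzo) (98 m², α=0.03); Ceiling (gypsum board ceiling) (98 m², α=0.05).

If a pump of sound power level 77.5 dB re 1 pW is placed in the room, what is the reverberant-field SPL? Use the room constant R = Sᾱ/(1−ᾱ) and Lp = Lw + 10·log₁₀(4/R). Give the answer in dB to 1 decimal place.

69.8 dB

Σ(Sᵢαᵢ) = 201·0.07 + 9.6·0.05 + 98·0.03 + 98·0.05 = 22.390; total area S = 406.6 m².
ᾱ = 22.390/406.6 = 0.0551; R = Sᾱ/(1−ᾱ) = 22.390/(1−0.0551) = 23.696 m².
Lp = 77.5 + 10·log₁₀(4/23.696) = 77.5 + (-7.73) = 69.8 dB.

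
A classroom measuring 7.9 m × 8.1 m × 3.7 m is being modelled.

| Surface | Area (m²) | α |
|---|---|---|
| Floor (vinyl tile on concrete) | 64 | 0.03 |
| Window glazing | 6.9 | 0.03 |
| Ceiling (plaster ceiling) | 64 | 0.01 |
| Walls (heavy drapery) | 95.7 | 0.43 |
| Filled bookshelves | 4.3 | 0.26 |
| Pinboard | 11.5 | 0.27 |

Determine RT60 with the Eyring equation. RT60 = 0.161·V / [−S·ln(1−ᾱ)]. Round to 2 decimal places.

S = Σ Sᵢ = 246.4 m².
Absorption A = 64×0.03 + 6.9×0.03 + 64×0.01 + 95.7×0.43 + 4.3×0.26 + 11.5×0.27 = 48.141 sabins.
ᾱ = 48.141 / 246.4 = 0.1954.
Eyring denominator: −S ln(1−ᾱ) = 53.570.
V = 7.9 × 8.1 × 3.7 = 236.763 m³.
RT60 = 0.161 × 236.763 / 53.570 = 0.71 s.

0.71 seconds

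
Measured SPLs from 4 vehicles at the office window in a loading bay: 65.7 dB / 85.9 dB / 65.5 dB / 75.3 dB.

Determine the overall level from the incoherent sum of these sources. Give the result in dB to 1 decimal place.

Converting to relative power and adding: 10^(65.7/10) + 10^(85.9/10) + 10^(65.5/10) + 10^(75.3/10) = 4.302e+08.
L_total = 10·log₁₀(4.302e+08) = 86.3 dB.

86.3 dB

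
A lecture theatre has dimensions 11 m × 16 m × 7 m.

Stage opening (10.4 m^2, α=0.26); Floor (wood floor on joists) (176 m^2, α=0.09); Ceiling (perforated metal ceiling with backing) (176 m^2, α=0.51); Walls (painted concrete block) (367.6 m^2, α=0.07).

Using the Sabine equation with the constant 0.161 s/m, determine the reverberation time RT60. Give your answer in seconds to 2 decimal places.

1.48 sec

Total absorption A = 10.4·0.26 + 176·0.09 + 176·0.51 + 367.6·0.07
  = 2.704 + 15.840 + 89.760 + 25.732 = 134.036 m^2 sabins.
Room volume: 1232 m³.
T = 0.161 V/A = 0.161·1232/134.036 = 1.48 s.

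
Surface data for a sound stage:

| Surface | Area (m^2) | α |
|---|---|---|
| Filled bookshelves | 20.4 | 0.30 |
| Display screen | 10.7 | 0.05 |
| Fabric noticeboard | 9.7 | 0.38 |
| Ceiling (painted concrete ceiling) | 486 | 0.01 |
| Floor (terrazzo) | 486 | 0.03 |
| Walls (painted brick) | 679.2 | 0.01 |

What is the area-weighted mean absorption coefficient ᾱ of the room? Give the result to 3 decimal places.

0.022

S = Σ Sᵢ = 20.4 + 10.7 + 9.7 + 486 + 486 + 679.2 = 1692.0 m^2.
A = 20.4×0.30 + 10.7×0.05 + 9.7×0.38 + 486×0.01 + 486×0.03 + 679.2×0.01 = 36.573 sabins.
ᾱ = A/S = 0.022.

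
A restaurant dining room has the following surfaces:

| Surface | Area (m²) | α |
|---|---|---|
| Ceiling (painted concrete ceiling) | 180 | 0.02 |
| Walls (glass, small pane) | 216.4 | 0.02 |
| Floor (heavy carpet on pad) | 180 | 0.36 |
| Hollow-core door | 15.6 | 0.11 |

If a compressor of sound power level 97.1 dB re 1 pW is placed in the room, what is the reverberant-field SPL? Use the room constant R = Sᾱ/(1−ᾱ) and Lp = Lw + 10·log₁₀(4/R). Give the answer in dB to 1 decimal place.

83.8 dB

Σ(Sᵢαᵢ) = 180×0.02 + 216.4×0.02 + 180×0.36 + 15.6×0.11 = 74.444; total area S = 592.0 m².
ᾱ = 74.444/592.0 = 0.1258; R = Sᾱ/(1−ᾱ) = 74.444/(1−0.1258) = 85.157 m².
Lp = 97.1 + 10·log₁₀(4/85.157) = 97.1 + (-13.28) = 83.8 dB.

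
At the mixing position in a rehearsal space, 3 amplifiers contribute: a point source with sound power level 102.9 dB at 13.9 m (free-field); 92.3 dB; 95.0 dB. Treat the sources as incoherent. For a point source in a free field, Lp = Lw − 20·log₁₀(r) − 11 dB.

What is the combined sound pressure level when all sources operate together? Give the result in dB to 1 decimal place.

96.9 dB

Source at 13.9 m: Lp = 102.9 − 20·log₁₀(13.9) − 11 = 69.0 dB.
Sum in the linear (power) domain: Σ 10^(Lᵢ/10) = 10^(69.0/10) + 10^(92.3/10) + 10^(95.0/10) = 4.868e+09.
Combined level = 10 log₁₀(4.868e+09) = 96.9 dB.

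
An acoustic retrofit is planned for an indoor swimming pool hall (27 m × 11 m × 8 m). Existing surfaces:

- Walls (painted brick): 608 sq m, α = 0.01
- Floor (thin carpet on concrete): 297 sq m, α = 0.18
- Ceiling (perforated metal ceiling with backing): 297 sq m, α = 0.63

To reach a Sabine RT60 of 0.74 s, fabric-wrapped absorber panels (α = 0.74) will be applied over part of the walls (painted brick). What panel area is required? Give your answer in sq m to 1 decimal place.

A₁ = Σ Sᵢαᵢ = 608·0.01 + 297·0.18 + 297·0.63 = 246.650 sabins.
Required A₂ = 0.161·2376/0.74 = 516.941 sabins.
Absorption to add: 516.941 − 246.650 = 270.291 sabins.
Each sq m of panel replacing the walls (painted brick) adds (0.74 − 0.01) = 0.73 sabins.
Area = ΔA/Δα = 270.291/0.73 = 370.3 sq m.

370.3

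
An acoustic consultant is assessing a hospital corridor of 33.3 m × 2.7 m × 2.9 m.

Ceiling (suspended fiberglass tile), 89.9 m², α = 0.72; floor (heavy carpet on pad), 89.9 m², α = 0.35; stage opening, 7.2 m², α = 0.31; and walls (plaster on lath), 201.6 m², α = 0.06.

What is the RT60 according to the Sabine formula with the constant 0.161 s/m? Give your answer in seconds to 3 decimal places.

Total absorption A = 89.9*0.72 + 89.9*0.35 + 7.2*0.31 + 201.6*0.06
  = 64.728 + 31.465 + 2.232 + 12.096 = 110.521 m² sabins.
Volume V = 33.3 × 2.7 × 2.9 = 260.739 m³.
T = 0.161 V/A = 0.161·260.739/110.521 = 0.380 s.

0.380 s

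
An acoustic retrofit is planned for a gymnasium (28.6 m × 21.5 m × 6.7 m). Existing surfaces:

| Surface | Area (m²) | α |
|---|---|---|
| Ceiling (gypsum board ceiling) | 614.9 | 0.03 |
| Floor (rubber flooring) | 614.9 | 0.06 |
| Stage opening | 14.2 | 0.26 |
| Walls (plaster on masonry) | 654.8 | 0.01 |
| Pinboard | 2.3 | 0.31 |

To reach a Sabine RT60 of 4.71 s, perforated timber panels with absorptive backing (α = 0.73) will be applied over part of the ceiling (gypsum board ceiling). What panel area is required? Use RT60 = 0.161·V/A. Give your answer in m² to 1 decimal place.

Equivalent absorption area: A₁ = 614.9×0.03 + 614.9×0.06 + 14.2×0.26 + 654.8×0.01 + 2.3×0.31 = 66.294 m².
V = 4119.83 m³. Target absorption A₂ = 0.161 × 4119.83 / 4.71 = 140.826 sabins.
Absorption to add: 140.826 − 66.294 = 74.532 sabins.
Net gain per m²: Δα = 0.73 − 0.03 = 0.70.
Panel area = 74.532 / 0.70 = 106.5 m².

106.5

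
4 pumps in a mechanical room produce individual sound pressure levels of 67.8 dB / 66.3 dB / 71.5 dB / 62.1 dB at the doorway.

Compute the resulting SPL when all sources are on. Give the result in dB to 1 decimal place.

Sum in the linear (power) domain: Σ 10^(Lᵢ/10) = 10^(67.8/10) + 10^(66.3/10) + 10^(71.5/10) + 10^(62.1/10) = 2.604e+07.
Combined level = 10 log₁₀(2.604e+07) = 74.2 dB.

74.2 dB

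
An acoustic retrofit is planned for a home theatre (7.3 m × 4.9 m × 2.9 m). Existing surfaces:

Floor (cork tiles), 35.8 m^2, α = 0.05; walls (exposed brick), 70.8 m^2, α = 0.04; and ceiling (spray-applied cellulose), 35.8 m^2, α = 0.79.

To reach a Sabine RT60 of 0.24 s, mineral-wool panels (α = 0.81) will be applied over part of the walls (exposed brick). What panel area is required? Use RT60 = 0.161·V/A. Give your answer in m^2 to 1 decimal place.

Summing Sᵢαᵢ: 1.790 + 2.832 + 28.282 → A₁ = 32.904 sabins.
V = 103.733 m³. Target absorption A₂ = 0.161 × 103.733 / 0.24 = 69.588 sabins.
Absorption to add: 69.588 − 32.904 = 36.684 sabins.
Each m^2 of panel replacing the walls (exposed brick) adds (0.81 − 0.04) = 0.77 sabins.
Area = ΔA/Δα = 36.684/0.77 = 47.6 m^2.

47.6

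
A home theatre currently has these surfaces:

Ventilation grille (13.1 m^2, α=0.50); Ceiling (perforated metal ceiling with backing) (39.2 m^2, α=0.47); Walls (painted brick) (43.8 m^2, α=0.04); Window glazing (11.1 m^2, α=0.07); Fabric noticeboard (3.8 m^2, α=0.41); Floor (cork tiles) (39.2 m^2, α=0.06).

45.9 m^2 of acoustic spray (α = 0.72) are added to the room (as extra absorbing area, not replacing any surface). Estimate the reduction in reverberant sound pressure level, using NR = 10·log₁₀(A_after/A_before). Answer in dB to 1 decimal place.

3.1 dB

Equivalent absorption area: A_before = 13.1×0.50 + 39.2×0.47 + 43.8×0.04 + 11.1×0.07 + 3.8×0.41 + 39.2×0.06 = 31.413 m^2.
Treatment contributes 45.9·0.72 = 33.048 sabins.
New total A_after = 64.461 sabins.
Reduction = 10 log₁₀(A_after/A_before) = 10 log₁₀(2.0520) = 3.1 dB.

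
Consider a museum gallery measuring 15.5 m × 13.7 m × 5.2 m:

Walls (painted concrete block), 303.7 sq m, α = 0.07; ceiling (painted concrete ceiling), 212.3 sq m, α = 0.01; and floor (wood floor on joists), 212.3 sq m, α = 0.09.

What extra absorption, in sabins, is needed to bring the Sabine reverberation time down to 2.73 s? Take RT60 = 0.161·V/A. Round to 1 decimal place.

Equivalent absorption area: A₁ = 303.7×0.07 + 212.3×0.01 + 212.3×0.09 = 42.489 sq m.
V = 1104.22 m³. Required absorption A₂ = 0.161 × 1104.22 / 2.73 = 65.121 sabins.
Shortfall: 65.121 − 42.489 = 22.6 sabins.

22.6 sabins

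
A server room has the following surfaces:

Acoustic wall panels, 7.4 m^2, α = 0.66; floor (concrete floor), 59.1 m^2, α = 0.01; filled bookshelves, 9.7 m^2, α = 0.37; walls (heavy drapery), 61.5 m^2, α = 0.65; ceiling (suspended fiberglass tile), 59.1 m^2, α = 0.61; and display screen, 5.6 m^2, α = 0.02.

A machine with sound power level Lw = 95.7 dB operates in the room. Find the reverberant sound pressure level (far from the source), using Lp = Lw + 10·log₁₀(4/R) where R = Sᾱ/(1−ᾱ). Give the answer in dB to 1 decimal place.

A = 85.202 sabins; S = 202.4 m^2.
ᾱ = 0.4210, so room constant R = A/(1−ᾱ) = 147.154 m^2.
Lp = Lw + 10 log₁₀(4/R) = 95.7 -15.66 = 80.0 dB.

80.0 dB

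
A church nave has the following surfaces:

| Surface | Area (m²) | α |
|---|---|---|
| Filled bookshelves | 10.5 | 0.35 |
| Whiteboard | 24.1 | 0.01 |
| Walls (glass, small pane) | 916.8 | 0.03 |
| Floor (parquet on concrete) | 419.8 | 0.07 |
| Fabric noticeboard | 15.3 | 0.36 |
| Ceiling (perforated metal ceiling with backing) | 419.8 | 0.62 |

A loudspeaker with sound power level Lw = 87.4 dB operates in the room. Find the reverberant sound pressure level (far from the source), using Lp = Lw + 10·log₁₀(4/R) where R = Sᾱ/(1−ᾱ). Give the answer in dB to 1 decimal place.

Σ(Sᵢαᵢ) = 10.5·0.35 + 24.1·0.01 + 916.8·0.03 + 419.8·0.07 + 15.3·0.36 + 419.8·0.62 = 326.590; total area S = 1806.3 m².
ᾱ = 326.590/1806.3 = 0.1808; R = Sᾱ/(1−ᾱ) = 326.590/(1−0.1808) = 398.669 m².
Lp = Lw + 10 log₁₀(4/R) = 87.4 -19.99 = 67.4 dB.

67.4 dB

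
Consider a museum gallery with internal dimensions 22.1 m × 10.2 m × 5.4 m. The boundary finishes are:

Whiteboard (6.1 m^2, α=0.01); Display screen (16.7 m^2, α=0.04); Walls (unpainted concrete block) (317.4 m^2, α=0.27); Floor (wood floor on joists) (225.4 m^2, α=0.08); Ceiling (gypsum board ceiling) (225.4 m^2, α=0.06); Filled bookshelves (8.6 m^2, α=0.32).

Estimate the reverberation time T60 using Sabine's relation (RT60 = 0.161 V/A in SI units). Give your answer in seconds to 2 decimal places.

Equivalent absorption area: A = 6.1×0.01 + 16.7×0.04 + 317.4×0.27 + 225.4×0.08 + 225.4×0.06 + 8.6×0.32 = 120.735 m^2.
Volume V = 22.1 × 10.2 × 5.4 = 1217.268 m³.
RT60 = 0.161 · V / A = 0.161 × 1217.268 / 120.735 = 1.62 s.

1.62 s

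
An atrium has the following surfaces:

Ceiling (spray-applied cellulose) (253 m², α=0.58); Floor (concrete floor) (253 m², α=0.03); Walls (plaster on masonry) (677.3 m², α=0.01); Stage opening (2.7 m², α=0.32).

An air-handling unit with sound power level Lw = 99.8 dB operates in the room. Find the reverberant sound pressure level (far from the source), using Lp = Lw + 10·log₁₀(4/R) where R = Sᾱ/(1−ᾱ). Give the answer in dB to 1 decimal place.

83.1 dB

A = 161.967 sabins; S = 1186.0 m².
ᾱ = 161.967/1186.0 = 0.1366; R = Sᾱ/(1−ᾱ) = 161.967/(1−0.1366) = 187.592 m².
Lp = 99.8 + 10·log₁₀(4/187.592) = 99.8 + (-16.71) = 83.1 dB.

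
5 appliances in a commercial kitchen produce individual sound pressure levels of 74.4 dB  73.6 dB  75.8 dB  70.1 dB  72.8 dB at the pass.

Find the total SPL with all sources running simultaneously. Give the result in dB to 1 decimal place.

80.7 dB

Sum in the linear (power) domain: Σ 10^(Lᵢ/10) = 10^(74.4/10) + 10^(73.6/10) + 10^(75.8/10) + 10^(70.1/10) + 10^(72.8/10) = 1.178e+08.
L_total = 10·log₁₀(1.178e+08) = 80.7 dB.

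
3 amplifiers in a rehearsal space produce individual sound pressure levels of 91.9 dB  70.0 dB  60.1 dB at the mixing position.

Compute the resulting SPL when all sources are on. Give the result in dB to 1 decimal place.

91.9 dB

Converting to relative power and adding: 10^(91.9/10) + 10^(70.0/10) + 10^(60.1/10) = 1.56e+09.
Back to dB: 10·log₁₀ Σ = 91.9 dB.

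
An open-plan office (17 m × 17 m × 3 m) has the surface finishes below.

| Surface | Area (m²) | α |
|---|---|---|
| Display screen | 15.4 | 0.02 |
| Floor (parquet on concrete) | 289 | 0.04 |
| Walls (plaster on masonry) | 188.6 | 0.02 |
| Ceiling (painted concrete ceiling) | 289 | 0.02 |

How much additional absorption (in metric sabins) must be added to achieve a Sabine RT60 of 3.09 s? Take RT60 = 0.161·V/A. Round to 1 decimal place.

23.8 sabins

Equivalent absorption area: A₁ = 15.4*0.02 + 289*0.04 + 188.6*0.02 + 289*0.02 = 21.420 m².
Target A₂ = 0.161·867/3.09 = 45.174 sabins (V = 867 m³).
ΔA = A₂ − A₁ = 45.174 − 21.420 = 23.8 sabins.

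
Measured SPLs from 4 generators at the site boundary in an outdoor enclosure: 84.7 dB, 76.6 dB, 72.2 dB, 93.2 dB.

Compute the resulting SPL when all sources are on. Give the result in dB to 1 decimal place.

Sum in the linear (power) domain: Σ 10^(Lᵢ/10) = 10^(84.7/10) + 10^(76.6/10) + 10^(72.2/10) + 10^(93.2/10) = 2.447e+09.
Back to dB: 10·log₁₀ Σ = 93.9 dB.

93.9 dB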